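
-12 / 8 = -3 / 2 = -1.50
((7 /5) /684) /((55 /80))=28 /9405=0.00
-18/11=-1.64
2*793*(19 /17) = 1772.59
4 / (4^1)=1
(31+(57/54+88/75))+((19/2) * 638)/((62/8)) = 11373343/13950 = 815.29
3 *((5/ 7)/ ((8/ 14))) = 15/ 4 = 3.75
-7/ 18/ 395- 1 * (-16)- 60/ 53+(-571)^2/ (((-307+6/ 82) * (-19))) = 3188416451947/ 45049272840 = 70.78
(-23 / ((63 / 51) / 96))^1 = -12512 / 7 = -1787.43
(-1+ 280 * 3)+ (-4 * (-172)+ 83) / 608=510883 / 608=840.27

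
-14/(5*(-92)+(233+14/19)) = 266/4299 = 0.06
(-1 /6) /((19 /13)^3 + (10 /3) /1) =-2197 /85094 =-0.03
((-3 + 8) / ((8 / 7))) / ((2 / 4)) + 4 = 51 / 4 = 12.75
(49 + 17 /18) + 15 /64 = 28903 /576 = 50.18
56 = 56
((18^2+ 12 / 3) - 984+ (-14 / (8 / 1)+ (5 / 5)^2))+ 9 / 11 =-28861 / 44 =-655.93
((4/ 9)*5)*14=280/ 9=31.11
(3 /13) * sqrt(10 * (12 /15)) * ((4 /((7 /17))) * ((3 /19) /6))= 204 * sqrt(2) /1729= 0.17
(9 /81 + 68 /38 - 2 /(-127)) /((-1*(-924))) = 41617 /20066508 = 0.00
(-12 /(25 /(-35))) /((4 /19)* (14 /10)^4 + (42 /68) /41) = 39729000 /1948193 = 20.39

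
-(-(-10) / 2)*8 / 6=-20 / 3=-6.67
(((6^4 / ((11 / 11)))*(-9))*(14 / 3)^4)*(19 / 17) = -105106176 / 17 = -6182716.24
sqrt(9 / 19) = 3 * sqrt(19) / 19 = 0.69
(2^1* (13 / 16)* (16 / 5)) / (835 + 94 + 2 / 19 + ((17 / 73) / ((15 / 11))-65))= 108186 / 17981263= 0.01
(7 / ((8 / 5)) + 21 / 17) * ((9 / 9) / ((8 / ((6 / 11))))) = 2289 / 5984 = 0.38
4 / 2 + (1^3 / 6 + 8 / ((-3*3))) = 23 / 18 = 1.28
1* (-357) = -357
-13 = -13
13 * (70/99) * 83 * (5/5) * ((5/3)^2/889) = 269750/113157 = 2.38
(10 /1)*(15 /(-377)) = -150 /377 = -0.40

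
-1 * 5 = -5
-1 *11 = -11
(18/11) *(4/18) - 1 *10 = -106/11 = -9.64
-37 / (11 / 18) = -666 / 11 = -60.55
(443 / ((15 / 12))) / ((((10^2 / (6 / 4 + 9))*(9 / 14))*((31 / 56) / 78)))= 31605392 / 3875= 8156.23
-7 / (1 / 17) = -119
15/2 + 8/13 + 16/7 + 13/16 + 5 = 23607/1456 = 16.21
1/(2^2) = 1/4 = 0.25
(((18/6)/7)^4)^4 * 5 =215233605/33232930569601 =0.00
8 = 8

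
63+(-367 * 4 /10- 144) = -1139 /5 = -227.80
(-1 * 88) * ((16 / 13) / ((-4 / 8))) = 2816 / 13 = 216.62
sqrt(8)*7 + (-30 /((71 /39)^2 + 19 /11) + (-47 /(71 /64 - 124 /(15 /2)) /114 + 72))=14*sqrt(2) + 156801641491 /2373043855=85.88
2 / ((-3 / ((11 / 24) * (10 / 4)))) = -55 / 72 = -0.76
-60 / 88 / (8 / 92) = -345 / 44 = -7.84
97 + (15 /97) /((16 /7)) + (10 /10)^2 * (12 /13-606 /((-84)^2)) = 290373245 /2965872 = 97.90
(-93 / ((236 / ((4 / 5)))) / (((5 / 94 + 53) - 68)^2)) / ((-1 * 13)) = 821748 / 7570385875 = 0.00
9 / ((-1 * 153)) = -1 / 17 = -0.06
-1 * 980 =-980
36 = 36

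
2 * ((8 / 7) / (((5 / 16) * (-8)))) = -32 / 35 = -0.91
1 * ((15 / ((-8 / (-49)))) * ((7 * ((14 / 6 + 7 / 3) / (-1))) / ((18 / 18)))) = -12005 / 4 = -3001.25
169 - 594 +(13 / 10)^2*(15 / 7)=-58993 / 140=-421.38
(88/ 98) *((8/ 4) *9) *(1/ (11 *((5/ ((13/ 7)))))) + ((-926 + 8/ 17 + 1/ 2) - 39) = -56180731/ 58310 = -963.48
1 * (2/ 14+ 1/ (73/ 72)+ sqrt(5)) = 577/ 511+ sqrt(5) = 3.37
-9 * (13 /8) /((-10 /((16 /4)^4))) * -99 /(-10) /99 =936 /25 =37.44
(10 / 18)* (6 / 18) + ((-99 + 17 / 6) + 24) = -71.98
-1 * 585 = -585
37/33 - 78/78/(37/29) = 412/1221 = 0.34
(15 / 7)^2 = 225 / 49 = 4.59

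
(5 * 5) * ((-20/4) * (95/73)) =-11875/73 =-162.67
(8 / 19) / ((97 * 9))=8 / 16587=0.00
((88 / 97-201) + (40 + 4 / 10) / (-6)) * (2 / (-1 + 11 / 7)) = -1053262 / 1455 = -723.89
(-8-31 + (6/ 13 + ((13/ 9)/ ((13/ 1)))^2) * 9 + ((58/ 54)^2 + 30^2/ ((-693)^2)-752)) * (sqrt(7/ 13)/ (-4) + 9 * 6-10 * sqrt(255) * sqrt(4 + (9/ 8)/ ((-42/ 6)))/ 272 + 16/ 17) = -41227724723930/ 955215261 + 44141032895 * sqrt(91)/ 2921834916 + 1103525822375 * sqrt(30702)/ 213968218464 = -42112.87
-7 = -7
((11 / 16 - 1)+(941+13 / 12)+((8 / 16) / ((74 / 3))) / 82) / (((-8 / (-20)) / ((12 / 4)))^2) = 5143200225 / 97088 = 52974.62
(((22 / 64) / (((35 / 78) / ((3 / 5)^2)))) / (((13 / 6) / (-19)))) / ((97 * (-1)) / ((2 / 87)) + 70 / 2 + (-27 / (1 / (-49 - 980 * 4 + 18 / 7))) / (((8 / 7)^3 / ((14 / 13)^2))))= -45776016 / 1495727232125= -0.00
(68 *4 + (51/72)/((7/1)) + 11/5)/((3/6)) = 230413/420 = 548.60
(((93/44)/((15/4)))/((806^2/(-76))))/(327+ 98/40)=-76/379717481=-0.00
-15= -15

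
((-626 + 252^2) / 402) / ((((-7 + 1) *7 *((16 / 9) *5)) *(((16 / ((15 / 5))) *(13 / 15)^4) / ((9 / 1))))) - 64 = -447525568337 / 6858295808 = -65.25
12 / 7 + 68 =488 / 7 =69.71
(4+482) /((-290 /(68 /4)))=-4131 /145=-28.49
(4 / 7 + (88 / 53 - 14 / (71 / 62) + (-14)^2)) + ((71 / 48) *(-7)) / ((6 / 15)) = 404903831 / 2528736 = 160.12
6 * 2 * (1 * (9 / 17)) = 108 / 17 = 6.35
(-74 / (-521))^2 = 5476 / 271441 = 0.02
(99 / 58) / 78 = 33 / 1508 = 0.02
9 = 9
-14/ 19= -0.74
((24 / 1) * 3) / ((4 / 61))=1098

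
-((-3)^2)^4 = -6561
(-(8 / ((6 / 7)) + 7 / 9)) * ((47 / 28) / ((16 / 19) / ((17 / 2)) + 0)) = -197353 / 1152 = -171.31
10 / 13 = 0.77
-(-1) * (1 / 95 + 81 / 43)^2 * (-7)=-419136508 / 16687225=-25.12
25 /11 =2.27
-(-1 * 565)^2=-319225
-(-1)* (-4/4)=-1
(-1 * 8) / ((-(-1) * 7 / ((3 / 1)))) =-24 / 7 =-3.43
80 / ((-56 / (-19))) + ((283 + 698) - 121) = 6210 / 7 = 887.14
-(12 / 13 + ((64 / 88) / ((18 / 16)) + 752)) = -969844 / 1287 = -753.57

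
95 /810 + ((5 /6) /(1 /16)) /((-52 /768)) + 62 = -283901 /2106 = -134.81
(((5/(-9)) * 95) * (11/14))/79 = -5225/9954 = -0.52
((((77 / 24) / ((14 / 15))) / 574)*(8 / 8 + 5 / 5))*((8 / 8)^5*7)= 0.08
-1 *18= -18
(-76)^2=5776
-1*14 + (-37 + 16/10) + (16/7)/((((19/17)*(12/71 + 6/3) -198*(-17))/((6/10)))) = -878689577/17787385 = -49.40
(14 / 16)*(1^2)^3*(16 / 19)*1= 14 / 19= 0.74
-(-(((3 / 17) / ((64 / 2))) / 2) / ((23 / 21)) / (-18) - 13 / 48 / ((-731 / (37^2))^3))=-6137700098311 / 3449937213312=-1.78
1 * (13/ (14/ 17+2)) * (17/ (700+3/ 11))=41327/ 369744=0.11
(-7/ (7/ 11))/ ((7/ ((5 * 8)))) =-440/ 7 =-62.86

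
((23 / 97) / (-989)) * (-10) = 10 / 4171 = 0.00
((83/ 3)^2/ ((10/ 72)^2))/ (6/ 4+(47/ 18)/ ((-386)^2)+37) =2660515486848/ 2581356875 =1030.67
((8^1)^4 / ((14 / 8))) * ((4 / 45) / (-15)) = -65536 / 4725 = -13.87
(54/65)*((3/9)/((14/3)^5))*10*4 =2187/436982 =0.01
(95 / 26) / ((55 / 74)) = 4.92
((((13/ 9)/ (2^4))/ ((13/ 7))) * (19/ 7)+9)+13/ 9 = 1523/ 144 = 10.58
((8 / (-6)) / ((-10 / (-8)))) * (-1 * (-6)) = -32 / 5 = -6.40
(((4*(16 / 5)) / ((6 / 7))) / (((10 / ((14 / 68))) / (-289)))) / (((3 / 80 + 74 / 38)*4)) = -72352 / 6465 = -11.19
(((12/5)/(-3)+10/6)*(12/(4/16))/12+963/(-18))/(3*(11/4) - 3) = -3002/315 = -9.53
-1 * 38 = -38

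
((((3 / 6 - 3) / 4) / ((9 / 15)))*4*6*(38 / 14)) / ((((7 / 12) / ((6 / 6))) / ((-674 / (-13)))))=-3841800 / 637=-6031.08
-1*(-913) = 913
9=9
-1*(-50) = 50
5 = 5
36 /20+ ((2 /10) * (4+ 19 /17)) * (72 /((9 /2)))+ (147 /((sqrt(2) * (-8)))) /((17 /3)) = 309 /17 - 441 * sqrt(2) /272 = 15.88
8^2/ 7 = 64/ 7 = 9.14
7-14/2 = 0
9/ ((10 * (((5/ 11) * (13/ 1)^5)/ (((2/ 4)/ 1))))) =99/ 37129300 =0.00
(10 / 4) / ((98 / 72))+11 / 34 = 2.16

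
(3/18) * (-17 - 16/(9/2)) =-185/54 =-3.43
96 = 96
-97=-97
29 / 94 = 0.31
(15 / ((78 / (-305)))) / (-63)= 1525 / 1638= 0.93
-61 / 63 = -0.97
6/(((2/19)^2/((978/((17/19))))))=10062153/17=591891.35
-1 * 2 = -2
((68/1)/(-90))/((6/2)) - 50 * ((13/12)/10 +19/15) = -37261/540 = -69.00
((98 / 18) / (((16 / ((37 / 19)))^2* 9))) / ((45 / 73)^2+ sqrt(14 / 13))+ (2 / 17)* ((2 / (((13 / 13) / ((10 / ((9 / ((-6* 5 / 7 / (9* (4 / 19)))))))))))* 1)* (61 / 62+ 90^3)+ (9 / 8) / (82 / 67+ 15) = -1484963447249728147905567193 / 3444647927070233044224+ 1904982404521* sqrt(182) / 2577079968770304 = -431092.94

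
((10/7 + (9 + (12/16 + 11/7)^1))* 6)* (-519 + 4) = -78795/2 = -39397.50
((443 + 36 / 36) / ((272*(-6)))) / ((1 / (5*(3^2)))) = -1665 / 136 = -12.24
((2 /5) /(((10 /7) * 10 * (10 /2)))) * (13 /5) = 91 /6250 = 0.01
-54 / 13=-4.15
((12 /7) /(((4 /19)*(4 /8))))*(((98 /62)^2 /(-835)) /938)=-2793 /53763145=-0.00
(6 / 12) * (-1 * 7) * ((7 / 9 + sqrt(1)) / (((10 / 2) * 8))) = -7 / 45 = -0.16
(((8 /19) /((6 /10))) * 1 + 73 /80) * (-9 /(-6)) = 7361 /3040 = 2.42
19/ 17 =1.12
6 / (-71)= -6 / 71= -0.08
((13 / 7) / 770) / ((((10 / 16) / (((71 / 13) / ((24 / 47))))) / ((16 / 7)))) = 26696 / 282975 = 0.09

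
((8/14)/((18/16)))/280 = 4/2205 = 0.00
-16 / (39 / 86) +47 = 457 / 39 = 11.72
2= 2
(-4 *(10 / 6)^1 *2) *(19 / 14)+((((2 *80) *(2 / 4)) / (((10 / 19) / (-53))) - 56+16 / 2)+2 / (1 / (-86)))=-174176 / 21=-8294.10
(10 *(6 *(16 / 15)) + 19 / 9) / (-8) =-595 / 72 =-8.26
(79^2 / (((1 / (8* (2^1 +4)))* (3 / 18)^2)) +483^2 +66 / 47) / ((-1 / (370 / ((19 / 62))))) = -11879105192700 / 893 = -13302469420.72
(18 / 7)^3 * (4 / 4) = 5832 / 343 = 17.00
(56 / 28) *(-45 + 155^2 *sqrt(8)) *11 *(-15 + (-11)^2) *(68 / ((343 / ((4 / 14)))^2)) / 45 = -634304 / 5764801 + 6095661440 *sqrt(2) / 51883209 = 166.04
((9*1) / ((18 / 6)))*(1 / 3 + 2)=7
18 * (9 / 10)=81 / 5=16.20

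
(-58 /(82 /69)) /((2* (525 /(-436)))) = 20.27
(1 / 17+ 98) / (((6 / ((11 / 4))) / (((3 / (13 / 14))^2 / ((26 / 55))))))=992.36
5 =5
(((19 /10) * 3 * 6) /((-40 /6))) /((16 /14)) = -3591 /800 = -4.49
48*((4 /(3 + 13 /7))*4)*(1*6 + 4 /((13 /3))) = 241920 /221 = 1094.66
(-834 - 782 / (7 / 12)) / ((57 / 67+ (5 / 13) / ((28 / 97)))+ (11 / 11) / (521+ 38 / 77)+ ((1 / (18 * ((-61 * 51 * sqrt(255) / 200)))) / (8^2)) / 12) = -46641028383000506625240531805194240 / 46866450654749065339826815949011 - 389275052788696861187856000 * sqrt(255) / 46866450654749065339826815949011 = -995.19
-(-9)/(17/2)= 18/17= 1.06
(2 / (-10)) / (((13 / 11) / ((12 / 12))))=-11 / 65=-0.17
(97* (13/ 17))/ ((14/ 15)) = 18915/ 238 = 79.47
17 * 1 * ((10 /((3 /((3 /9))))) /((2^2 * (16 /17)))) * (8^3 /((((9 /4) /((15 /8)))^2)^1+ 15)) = 578000 /3699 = 156.26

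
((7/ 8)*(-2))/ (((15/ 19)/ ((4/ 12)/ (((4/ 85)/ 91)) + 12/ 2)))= -1038331/ 720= -1442.13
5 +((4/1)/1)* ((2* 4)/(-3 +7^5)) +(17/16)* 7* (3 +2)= 2835803/67216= 42.19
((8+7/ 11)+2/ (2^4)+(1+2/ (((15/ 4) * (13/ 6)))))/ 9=19081/ 17160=1.11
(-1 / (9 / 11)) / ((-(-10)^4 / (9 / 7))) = 11 / 70000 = 0.00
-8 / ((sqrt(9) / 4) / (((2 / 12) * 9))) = -16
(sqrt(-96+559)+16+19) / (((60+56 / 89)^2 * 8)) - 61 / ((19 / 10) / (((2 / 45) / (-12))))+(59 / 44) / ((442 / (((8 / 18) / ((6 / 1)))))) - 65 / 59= -295084805310505 / 300686097748608+7921 * sqrt(463) / 232934528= -0.98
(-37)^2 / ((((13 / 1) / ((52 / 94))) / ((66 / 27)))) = 60236 / 423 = 142.40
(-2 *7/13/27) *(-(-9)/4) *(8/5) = -28/195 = -0.14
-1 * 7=-7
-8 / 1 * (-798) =6384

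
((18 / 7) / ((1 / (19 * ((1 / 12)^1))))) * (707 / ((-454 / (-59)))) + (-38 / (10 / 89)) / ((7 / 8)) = -395219 / 31780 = -12.44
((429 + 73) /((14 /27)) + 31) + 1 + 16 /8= 7015 /7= 1002.14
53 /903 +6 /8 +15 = 57101 /3612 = 15.81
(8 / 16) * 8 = 4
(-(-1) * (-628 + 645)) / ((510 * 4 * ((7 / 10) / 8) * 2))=1 / 21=0.05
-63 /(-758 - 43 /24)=0.08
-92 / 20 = -4.60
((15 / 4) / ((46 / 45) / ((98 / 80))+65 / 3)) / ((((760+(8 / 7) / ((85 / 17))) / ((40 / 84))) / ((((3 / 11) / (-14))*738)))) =-8717625 / 5808686048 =-0.00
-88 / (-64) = 11 / 8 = 1.38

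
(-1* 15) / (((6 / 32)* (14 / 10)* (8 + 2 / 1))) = -40 / 7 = -5.71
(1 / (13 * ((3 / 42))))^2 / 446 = 98 / 37687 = 0.00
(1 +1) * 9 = 18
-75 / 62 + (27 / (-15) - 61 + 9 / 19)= -374227 / 5890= -63.54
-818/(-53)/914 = 409/24221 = 0.02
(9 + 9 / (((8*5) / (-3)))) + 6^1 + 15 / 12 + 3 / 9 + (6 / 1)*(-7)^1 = -3131 / 120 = -26.09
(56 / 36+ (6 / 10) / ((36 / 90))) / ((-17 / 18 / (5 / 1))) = -16.18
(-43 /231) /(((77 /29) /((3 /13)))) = -1247 /77077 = -0.02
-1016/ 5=-203.20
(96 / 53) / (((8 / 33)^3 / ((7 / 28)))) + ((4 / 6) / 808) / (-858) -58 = -11559094399 / 440915904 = -26.22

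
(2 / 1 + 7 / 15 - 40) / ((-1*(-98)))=-563 / 1470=-0.38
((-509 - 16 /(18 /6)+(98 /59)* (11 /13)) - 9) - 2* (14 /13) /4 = -1202195 /2301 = -522.47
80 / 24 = 10 / 3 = 3.33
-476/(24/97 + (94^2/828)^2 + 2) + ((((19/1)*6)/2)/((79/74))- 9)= 219489811323/5447277283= 40.29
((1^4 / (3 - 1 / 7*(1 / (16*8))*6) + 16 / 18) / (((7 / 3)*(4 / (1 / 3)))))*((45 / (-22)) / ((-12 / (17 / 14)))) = 17425 / 1927464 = 0.01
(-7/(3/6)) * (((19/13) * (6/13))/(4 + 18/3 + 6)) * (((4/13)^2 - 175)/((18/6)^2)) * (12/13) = 3931347/371293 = 10.59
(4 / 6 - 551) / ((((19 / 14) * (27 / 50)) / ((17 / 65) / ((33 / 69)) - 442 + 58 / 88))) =5603682595 / 16929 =331010.84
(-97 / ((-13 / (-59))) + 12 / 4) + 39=-5177 / 13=-398.23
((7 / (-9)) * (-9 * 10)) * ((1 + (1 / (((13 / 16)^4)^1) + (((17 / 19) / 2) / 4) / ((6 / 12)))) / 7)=38184545 / 1085318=35.18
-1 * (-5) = 5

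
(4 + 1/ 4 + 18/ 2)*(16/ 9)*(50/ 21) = 10600/ 189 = 56.08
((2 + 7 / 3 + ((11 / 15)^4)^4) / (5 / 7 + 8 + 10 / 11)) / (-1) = -2195197050555696228272 / 4867190591583251953125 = -0.45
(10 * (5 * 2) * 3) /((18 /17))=850 /3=283.33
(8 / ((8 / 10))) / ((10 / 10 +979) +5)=2 / 197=0.01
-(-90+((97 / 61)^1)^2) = 325481 / 3721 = 87.47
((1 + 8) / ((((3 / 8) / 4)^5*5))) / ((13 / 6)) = 67108864 / 585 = 114716.01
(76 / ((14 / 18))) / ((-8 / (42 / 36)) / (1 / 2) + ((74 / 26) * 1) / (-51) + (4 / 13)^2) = -5895396 / 825079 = -7.15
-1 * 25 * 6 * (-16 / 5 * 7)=3360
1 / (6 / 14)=7 / 3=2.33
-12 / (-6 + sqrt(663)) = 12 / (6 - sqrt(663)) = -0.61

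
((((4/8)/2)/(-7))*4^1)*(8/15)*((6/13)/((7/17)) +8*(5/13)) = -3056/9555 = -0.32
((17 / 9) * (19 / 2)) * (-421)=-7554.61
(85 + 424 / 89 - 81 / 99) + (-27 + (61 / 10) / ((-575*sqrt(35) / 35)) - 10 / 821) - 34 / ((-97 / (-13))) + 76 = 10398686105 / 77964623 - 61*sqrt(35) / 5750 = 133.31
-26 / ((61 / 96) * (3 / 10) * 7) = -8320 / 427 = -19.48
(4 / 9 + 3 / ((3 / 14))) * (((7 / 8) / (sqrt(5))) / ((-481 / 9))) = -7 * sqrt(5) / 148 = -0.11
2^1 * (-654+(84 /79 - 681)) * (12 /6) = -421524 /79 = -5335.75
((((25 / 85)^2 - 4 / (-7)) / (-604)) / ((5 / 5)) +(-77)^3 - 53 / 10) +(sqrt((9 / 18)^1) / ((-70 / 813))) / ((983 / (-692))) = -2789202488973 / 6109460 +140649 * sqrt(2) / 34405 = -456532.52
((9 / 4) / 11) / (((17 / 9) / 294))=31.84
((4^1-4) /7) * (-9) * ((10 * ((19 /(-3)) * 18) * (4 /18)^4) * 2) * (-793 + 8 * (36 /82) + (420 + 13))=0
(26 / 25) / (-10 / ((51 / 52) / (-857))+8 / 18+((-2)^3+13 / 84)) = 111384 / 935051375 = 0.00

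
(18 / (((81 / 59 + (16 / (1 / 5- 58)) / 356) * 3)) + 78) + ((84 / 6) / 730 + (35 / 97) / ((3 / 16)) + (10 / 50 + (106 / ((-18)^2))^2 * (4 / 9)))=73624007415804725 / 870630673297149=84.56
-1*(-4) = 4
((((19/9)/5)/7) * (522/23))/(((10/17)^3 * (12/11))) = 29777693/4830000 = 6.17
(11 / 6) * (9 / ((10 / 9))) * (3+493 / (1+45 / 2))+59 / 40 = 672211 / 1880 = 357.56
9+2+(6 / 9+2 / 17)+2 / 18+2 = 2126 / 153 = 13.90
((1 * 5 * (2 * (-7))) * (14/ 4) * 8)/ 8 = -245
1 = 1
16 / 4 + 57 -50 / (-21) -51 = 260 / 21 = 12.38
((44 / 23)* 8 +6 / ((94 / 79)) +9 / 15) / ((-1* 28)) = -8087 / 10810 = -0.75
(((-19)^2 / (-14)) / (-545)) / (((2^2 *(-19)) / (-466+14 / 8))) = 35283 / 122080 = 0.29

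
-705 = -705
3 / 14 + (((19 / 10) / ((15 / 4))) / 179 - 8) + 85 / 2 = 3262541 / 93975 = 34.72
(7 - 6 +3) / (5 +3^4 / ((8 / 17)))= 32 / 1417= 0.02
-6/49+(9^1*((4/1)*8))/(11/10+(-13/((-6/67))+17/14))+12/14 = 4078476/1517579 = 2.69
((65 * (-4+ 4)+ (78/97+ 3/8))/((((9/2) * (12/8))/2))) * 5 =1525/873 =1.75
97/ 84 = 1.15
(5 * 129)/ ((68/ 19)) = 12255/ 68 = 180.22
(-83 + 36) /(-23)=2.04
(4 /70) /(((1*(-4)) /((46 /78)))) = -23 /2730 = -0.01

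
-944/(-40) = 118/5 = 23.60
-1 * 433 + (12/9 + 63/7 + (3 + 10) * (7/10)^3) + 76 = -1026623/3000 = -342.21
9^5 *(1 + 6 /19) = 1476225 /19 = 77696.05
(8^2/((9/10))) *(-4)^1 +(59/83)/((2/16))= -208232/747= -278.76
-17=-17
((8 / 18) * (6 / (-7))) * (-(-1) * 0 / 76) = 0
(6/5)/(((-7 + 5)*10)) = -3/50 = -0.06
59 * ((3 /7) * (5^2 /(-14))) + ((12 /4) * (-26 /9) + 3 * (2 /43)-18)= -906181 /12642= -71.68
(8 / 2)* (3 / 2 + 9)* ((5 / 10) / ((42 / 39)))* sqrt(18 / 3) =39* sqrt(6) / 2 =47.77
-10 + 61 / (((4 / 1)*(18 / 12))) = 1 / 6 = 0.17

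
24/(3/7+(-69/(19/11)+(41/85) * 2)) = -135660/217927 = -0.62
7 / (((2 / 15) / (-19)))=-1995 / 2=-997.50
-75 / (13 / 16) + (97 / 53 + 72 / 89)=-5498563 / 61321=-89.67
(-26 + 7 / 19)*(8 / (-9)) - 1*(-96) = 118.78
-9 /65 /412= -9 /26780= -0.00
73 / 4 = 18.25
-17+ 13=-4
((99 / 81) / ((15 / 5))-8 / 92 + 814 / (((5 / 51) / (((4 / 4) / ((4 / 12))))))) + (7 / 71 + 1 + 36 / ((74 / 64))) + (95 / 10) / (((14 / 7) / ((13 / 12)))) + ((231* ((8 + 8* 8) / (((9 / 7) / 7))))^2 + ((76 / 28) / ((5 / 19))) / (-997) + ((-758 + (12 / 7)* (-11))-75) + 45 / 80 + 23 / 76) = 70950560975660132817383 / 8652835822680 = 8199688799.10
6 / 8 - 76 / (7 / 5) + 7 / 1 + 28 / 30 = -19153 / 420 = -45.60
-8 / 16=-1 / 2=-0.50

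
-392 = -392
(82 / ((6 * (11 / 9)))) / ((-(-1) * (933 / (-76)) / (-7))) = 21812 / 3421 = 6.38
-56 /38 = -28 /19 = -1.47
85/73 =1.16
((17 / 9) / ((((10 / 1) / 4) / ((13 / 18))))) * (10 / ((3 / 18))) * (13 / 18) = 5746 / 243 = 23.65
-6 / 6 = -1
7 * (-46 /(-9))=322 /9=35.78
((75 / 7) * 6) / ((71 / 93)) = 41850 / 497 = 84.21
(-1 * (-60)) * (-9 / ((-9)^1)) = 60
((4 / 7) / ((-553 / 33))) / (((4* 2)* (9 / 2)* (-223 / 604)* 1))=6644 / 2589699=0.00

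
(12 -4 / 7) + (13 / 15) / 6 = 7291 / 630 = 11.57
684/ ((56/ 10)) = 855/ 7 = 122.14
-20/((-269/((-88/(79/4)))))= -7040/21251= -0.33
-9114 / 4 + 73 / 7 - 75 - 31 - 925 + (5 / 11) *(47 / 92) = -23368977 / 7084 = -3298.84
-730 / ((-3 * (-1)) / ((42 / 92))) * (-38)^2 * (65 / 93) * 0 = 0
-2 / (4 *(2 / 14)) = -7 / 2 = -3.50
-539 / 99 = -49 / 9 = -5.44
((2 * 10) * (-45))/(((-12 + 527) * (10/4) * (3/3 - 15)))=36/721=0.05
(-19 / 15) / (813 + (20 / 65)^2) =-3211 / 2061195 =-0.00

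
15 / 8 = 1.88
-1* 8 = -8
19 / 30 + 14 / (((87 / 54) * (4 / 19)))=36461 / 870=41.91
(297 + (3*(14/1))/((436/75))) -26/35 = 2315567/7630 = 303.48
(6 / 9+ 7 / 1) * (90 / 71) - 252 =-17202 / 71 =-242.28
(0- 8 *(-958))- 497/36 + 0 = 275407/36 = 7650.19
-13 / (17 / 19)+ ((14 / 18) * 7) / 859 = -1908724 / 131427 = -14.52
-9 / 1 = -9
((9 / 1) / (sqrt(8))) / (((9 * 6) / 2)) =sqrt(2) / 12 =0.12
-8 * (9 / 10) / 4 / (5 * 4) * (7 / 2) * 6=-1.89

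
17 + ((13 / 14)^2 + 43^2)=365905 / 196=1866.86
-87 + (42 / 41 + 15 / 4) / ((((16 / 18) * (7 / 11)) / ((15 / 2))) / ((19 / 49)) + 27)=-86.82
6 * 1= 6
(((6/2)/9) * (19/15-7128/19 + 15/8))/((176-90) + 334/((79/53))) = -67007563/167552640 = -0.40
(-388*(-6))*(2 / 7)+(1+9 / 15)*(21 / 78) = 302836 / 455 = 665.57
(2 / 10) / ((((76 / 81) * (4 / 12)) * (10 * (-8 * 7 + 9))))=-243 / 178600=-0.00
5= 5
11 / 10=1.10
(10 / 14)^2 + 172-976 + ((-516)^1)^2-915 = 12962338 / 49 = 264537.51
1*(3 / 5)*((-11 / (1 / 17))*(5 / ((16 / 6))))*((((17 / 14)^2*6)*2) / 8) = -1459161 / 3136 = -465.29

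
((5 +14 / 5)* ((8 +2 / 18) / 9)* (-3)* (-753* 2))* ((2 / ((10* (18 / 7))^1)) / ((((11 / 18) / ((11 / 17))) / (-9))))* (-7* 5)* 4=280122024 / 85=3295553.22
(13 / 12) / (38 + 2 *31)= 13 / 1200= 0.01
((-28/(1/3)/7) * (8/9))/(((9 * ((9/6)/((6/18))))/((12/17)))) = -256/1377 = -0.19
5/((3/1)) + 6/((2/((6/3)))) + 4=35/3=11.67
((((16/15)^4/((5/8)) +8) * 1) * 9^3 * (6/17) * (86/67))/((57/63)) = 248616762912/67628125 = 3676.23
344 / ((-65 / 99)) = -34056 / 65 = -523.94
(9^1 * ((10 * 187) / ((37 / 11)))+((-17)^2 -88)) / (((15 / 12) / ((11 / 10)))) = 4236474 / 925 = 4579.97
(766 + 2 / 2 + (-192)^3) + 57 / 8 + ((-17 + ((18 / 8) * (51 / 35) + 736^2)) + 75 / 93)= -56727539257 / 8680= -6535430.79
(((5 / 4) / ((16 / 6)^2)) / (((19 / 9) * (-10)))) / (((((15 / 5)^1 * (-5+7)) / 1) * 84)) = -9 / 544768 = -0.00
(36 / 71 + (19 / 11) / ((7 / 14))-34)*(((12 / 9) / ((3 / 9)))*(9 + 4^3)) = -8771.22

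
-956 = -956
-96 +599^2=358705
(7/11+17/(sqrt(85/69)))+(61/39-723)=-705.48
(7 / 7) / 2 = 1 / 2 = 0.50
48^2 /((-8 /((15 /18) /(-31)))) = 240 /31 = 7.74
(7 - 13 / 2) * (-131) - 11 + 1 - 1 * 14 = -179 / 2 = -89.50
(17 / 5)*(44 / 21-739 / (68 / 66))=-510631 / 210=-2431.58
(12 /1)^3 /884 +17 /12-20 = -44099 /2652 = -16.63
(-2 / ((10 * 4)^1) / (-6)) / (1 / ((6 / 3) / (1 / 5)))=1 / 12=0.08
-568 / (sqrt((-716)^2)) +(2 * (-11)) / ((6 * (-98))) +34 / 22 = 457073 / 578886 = 0.79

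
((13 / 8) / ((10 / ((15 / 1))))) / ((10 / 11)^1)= 429 / 160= 2.68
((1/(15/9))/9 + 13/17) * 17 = 212/15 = 14.13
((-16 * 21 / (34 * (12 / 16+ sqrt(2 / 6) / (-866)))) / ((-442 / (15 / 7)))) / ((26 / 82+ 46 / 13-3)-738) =-0.00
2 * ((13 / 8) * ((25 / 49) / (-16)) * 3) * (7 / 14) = -975 / 6272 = -0.16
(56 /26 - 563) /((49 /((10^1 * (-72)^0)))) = -72910 /637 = -114.46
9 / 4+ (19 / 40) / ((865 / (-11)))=77641 / 34600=2.24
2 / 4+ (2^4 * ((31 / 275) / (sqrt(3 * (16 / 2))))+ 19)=124 * sqrt(6) / 825+ 39 / 2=19.87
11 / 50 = 0.22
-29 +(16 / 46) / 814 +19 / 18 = -4708511 / 168498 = -27.94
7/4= 1.75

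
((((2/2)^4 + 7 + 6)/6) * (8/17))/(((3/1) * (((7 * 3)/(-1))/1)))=-8/459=-0.02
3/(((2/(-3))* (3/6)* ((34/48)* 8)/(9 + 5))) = -378/17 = -22.24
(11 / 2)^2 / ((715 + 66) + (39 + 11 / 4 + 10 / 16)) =242 / 6587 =0.04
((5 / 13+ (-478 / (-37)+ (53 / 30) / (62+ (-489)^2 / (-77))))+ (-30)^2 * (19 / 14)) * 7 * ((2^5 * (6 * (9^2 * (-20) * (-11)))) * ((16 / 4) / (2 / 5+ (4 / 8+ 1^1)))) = 133334940392312693760 / 2141697233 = 62256671175.48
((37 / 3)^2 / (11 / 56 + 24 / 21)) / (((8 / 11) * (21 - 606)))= -0.27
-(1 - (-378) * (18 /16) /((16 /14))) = -11939 /32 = -373.09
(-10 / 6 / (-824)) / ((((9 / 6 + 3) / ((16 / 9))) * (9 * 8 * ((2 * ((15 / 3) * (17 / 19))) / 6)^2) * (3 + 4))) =361 / 506336670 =0.00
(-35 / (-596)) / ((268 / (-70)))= -1225 / 79864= -0.02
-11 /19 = -0.58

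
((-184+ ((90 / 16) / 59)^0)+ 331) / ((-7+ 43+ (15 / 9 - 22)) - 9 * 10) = -444 / 223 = -1.99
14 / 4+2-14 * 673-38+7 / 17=-321439 / 34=-9454.09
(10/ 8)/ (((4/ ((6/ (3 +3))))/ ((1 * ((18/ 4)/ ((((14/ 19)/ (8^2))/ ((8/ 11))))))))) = 6840/ 77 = 88.83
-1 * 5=-5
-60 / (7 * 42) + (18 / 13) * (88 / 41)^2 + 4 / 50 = 167433544 / 26769925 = 6.25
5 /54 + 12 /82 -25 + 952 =2052907 /2214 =927.24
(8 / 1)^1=8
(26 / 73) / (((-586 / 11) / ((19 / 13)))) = -209 / 21389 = -0.01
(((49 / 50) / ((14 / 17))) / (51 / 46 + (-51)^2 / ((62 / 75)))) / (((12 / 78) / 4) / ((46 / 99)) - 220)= -1492309 / 868028479725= -0.00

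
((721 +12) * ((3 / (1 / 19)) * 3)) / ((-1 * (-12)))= 41781 / 4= 10445.25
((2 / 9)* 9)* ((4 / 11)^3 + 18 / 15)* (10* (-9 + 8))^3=-3322400 / 1331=-2496.17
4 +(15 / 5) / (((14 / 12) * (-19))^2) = 70864 / 17689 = 4.01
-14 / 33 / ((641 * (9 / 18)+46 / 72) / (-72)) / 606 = 2016 / 12844271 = 0.00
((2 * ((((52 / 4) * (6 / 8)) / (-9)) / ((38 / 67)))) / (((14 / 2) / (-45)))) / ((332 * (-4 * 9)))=-4355 / 2119488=-0.00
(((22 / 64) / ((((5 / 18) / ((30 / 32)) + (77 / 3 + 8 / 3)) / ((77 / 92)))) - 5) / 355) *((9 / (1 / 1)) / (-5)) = 102201219 / 4039388800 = 0.03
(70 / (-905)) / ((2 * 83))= -7 / 15023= -0.00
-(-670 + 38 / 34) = 11371 / 17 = 668.88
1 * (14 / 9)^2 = 196 / 81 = 2.42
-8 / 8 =-1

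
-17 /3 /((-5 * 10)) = 17 /150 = 0.11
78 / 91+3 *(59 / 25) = 1389 / 175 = 7.94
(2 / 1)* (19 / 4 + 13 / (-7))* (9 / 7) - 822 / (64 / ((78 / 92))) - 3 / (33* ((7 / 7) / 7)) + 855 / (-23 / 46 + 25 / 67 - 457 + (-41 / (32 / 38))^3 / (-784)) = -40240707563935649 / 5878283691344064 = -6.85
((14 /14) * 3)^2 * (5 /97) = 45 /97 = 0.46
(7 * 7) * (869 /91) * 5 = 30415 /13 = 2339.62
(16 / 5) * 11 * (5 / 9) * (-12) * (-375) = 88000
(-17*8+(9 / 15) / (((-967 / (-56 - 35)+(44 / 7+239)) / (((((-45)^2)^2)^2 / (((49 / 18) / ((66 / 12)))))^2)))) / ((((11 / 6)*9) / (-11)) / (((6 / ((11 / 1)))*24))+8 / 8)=259385956042433661620714502999012 / 84870205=3056266401647476421445129.00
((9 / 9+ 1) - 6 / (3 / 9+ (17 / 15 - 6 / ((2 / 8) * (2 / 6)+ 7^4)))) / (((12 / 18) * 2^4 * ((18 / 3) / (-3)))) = 1991337 / 20249792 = 0.10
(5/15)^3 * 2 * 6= 0.44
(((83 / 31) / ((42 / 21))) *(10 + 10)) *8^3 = 424960 / 31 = 13708.39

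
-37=-37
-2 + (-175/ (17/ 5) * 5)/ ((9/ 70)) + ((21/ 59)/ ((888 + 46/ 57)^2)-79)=-48252637278551591/ 23169043428588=-2082.63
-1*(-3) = 3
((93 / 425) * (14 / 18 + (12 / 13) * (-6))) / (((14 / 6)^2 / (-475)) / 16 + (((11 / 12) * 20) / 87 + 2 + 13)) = -456677616 / 6667697959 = -0.07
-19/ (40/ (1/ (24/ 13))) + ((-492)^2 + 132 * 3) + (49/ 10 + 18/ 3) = 232771817/ 960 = 242470.64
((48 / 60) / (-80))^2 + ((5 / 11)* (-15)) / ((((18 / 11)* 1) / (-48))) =2000001 / 10000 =200.00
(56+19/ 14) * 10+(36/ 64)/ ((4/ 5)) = 257275/ 448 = 574.27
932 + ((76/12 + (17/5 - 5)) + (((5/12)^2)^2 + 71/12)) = 97737077/103680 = 942.68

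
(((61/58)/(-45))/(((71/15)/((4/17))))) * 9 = -366/35003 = -0.01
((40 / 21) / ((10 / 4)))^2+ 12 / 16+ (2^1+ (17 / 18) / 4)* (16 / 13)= 93623 / 22932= 4.08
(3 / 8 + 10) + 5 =123 / 8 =15.38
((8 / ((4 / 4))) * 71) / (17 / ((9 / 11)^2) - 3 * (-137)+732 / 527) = 3030777 / 2335961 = 1.30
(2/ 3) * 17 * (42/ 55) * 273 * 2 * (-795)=-41323464/ 11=-3756678.55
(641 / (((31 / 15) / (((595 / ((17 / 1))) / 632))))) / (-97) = -336525 / 1900424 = -0.18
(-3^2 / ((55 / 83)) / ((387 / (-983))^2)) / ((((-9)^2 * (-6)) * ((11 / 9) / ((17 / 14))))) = 1363433779 / 7611260580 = 0.18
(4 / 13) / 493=4 / 6409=0.00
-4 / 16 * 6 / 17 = -3 / 34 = -0.09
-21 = -21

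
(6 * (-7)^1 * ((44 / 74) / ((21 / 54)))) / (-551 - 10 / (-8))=3168 / 27121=0.12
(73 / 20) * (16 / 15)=292 / 75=3.89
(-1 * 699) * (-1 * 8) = 5592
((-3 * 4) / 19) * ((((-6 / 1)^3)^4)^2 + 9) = -56860576059859402860 / 19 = -2992661897887336992.63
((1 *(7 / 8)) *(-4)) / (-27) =7 / 54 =0.13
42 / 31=1.35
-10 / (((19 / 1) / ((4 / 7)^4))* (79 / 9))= -23040 / 3603901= -0.01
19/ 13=1.46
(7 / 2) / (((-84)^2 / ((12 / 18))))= 1 / 3024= 0.00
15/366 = 5/122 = 0.04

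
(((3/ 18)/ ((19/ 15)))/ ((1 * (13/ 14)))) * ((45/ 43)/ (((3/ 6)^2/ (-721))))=-4542300/ 10621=-427.67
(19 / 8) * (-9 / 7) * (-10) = 855 / 28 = 30.54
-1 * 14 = -14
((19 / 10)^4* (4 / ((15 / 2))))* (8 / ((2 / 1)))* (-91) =-23718422 / 9375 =-2529.97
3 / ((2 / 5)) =15 / 2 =7.50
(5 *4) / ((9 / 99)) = 220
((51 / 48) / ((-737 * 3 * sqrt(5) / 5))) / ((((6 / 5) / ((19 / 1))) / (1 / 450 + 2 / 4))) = -36499 * sqrt(5) / 9551520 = -0.01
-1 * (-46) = 46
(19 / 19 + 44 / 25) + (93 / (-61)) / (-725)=122154 / 44225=2.76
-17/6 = -2.83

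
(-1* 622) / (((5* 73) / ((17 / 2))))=-5287 / 365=-14.48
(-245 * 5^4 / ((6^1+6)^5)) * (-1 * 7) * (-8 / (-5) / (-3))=-214375 / 93312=-2.30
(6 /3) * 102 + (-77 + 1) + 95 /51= 6623 /51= 129.86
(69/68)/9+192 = 39191/204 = 192.11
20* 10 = 200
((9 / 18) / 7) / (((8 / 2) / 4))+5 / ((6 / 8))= 283 / 42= 6.74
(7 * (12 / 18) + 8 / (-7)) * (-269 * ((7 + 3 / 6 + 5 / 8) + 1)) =-726569 / 84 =-8649.63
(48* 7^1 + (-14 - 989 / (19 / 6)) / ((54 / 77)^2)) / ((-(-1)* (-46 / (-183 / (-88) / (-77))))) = -859307 / 4469256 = -0.19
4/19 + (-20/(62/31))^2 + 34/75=143446/1425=100.66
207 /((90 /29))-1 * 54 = 127 /10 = 12.70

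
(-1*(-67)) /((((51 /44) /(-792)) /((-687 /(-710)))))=-267336432 /6035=-44297.67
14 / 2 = 7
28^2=784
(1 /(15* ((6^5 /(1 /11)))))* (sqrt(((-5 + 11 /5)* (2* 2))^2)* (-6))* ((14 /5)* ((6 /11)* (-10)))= 196 /245025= 0.00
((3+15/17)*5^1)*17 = 330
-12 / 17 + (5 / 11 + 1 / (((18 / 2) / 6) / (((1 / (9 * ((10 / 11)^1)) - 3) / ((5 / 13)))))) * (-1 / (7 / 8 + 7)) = -1035268 / 7952175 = -0.13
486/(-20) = -243/10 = -24.30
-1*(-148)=148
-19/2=-9.50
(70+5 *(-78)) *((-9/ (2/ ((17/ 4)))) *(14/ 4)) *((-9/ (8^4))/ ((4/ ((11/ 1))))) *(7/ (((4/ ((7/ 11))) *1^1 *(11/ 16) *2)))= -104.83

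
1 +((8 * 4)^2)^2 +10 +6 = 1048593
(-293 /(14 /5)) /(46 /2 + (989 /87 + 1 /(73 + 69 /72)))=-3.04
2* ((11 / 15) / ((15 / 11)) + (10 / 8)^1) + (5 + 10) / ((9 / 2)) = 3109 / 450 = 6.91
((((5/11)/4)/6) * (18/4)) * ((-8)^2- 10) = 405/88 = 4.60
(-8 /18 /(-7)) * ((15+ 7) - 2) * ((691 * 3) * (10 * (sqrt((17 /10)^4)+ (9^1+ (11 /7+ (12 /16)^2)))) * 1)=18088998 /49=369163.22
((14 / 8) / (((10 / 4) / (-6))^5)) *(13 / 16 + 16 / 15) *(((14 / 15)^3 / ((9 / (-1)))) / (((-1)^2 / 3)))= 138604928 / 1953125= 70.97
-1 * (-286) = 286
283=283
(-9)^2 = 81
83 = 83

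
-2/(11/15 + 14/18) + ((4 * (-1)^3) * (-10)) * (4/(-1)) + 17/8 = -21651/136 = -159.20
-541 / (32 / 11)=-5951 / 32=-185.97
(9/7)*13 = 117/7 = 16.71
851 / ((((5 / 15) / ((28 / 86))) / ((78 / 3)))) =929292 / 43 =21611.44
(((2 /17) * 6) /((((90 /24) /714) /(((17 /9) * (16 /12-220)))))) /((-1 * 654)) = 1249024 /14715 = 84.88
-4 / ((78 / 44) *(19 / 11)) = -968 / 741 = -1.31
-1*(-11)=11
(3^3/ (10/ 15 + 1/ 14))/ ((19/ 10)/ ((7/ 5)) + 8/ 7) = 2268/ 155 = 14.63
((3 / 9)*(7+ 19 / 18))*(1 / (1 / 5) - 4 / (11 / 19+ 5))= 32915 / 2862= 11.50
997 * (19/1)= 18943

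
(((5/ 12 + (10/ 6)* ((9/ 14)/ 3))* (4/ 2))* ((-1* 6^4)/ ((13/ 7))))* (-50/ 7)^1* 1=7714.29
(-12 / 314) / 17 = -6 / 2669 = -0.00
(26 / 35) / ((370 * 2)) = 13 / 12950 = 0.00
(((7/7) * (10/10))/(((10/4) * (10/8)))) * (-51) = -408/25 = -16.32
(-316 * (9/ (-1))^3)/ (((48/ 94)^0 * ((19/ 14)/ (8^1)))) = 25800768/ 19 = 1357935.16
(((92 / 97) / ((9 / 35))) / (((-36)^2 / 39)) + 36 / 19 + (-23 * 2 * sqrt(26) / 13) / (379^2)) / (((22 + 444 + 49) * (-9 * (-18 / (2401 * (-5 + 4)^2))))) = 8626934659 / 149456168280-55223 * sqrt(26) / 77895796095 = 0.06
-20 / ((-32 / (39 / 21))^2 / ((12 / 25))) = -507 / 15680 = -0.03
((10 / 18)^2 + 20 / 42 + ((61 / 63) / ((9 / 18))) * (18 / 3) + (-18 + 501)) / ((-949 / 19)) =-5336986 / 538083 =-9.92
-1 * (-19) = 19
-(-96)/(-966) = -16/161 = -0.10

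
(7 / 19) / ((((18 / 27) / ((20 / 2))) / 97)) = 10185 / 19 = 536.05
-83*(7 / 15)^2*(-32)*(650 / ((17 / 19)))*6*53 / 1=6814860416 / 51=133624714.04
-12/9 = -4/3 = -1.33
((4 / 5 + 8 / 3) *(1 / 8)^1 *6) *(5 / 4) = 13 / 4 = 3.25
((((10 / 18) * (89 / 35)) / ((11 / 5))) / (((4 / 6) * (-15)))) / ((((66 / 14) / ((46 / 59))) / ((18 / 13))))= -4094 / 278421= -0.01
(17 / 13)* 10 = 170 / 13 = 13.08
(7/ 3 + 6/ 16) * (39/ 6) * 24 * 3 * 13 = 16477.50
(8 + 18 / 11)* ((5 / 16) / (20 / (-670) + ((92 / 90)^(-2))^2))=9937153910 / 2923656593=3.40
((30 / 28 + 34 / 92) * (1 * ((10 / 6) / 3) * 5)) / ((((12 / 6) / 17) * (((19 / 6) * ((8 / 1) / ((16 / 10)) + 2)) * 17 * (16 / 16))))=5800 / 64239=0.09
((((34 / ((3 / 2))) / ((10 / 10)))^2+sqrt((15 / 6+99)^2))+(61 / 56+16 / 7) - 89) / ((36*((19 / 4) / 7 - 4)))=-266945 / 60264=-4.43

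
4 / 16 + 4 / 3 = 19 / 12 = 1.58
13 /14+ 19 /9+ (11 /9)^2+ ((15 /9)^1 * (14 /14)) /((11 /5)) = 66001 /12474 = 5.29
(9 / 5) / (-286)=-9 / 1430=-0.01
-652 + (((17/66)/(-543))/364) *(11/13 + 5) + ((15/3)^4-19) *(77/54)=212.11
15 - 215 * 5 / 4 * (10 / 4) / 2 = -5135 / 16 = -320.94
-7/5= -1.40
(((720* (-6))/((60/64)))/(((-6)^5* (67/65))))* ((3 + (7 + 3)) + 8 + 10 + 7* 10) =105040/1809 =58.07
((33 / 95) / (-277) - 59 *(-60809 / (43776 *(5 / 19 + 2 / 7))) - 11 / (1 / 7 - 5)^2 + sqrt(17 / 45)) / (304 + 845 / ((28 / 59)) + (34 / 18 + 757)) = 84 *sqrt(85) / 3582715 + 18257125268249 / 348757414016320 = 0.05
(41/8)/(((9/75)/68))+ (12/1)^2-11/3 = 6089/2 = 3044.50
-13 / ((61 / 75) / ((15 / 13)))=-1125 / 61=-18.44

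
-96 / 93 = -32 / 31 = -1.03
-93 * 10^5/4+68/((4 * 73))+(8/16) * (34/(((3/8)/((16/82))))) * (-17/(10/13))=-104389640897/44895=-2325195.25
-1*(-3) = 3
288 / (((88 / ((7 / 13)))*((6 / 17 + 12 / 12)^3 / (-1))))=-1238076 / 1739881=-0.71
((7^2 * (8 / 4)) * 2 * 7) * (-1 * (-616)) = 845152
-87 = -87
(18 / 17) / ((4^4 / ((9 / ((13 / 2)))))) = 81 / 14144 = 0.01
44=44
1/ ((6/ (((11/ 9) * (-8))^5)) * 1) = -2638659584/ 177147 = -14895.31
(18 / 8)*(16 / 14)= 2.57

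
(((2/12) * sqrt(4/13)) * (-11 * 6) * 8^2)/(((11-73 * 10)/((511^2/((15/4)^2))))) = 10085.13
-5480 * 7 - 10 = -38370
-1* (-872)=872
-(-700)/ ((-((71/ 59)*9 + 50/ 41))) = -1693300/ 29149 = -58.09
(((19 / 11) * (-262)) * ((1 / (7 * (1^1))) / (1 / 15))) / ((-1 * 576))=12445 / 7392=1.68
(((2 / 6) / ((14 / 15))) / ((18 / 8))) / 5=2 / 63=0.03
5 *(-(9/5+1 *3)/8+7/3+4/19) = 554/57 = 9.72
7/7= 1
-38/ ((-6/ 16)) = 101.33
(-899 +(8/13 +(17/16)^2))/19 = -2986067/63232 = -47.22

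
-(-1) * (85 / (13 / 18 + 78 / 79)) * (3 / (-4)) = -10665 / 286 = -37.29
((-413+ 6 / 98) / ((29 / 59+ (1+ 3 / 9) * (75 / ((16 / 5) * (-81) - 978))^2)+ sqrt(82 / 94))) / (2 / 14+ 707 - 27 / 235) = 1309065193645658702848540 / 2825953027848189423720669 - 18702010321656451148990 * sqrt(1927) / 941984342616063141240223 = -0.41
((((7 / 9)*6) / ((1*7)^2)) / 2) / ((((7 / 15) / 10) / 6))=300 / 49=6.12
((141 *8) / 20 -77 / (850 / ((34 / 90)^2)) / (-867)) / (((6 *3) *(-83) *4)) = -291235577 / 30858570000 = -0.01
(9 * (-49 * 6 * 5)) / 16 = -6615 / 8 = -826.88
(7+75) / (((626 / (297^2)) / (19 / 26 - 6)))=-495469953 / 8138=-60883.50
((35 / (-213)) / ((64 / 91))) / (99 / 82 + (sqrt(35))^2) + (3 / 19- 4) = -1479760507 / 384497376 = -3.85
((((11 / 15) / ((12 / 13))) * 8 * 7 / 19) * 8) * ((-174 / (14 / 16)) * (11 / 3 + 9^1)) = -2123264 / 45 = -47183.64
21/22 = 0.95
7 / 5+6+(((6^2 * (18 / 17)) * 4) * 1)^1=13589 / 85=159.87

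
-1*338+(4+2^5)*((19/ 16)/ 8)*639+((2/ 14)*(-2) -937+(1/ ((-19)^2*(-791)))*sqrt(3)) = 479219/ 224 -sqrt(3)/ 285551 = 2139.37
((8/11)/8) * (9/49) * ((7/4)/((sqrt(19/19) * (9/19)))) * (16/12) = 19/231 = 0.08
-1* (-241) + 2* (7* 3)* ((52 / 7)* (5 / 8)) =436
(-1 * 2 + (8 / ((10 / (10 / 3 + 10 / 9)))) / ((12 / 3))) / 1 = -1.11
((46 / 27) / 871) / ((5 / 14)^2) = 9016 / 587925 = 0.02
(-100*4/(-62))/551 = 200/17081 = 0.01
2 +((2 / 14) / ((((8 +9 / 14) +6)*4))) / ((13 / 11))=10671 / 5330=2.00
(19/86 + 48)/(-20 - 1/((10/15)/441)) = -143/2021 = -0.07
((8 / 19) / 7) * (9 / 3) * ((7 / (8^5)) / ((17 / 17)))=3 / 77824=0.00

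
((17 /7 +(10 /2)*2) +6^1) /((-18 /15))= -215 /14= -15.36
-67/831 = -0.08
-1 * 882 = -882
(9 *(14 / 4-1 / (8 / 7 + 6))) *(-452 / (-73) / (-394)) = -170856 / 359525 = -0.48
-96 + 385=289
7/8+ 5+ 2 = 63/8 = 7.88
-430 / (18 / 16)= -3440 / 9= -382.22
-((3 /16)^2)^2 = -0.00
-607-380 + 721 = -266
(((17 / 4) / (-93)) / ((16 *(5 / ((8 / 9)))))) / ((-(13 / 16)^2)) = 544 / 707265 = 0.00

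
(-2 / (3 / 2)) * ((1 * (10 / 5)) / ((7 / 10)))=-80 / 21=-3.81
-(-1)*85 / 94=85 / 94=0.90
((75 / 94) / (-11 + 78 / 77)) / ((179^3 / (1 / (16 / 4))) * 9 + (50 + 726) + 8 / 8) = -0.00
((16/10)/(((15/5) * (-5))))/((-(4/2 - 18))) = -1/150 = -0.01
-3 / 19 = -0.16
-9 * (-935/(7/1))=8415/7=1202.14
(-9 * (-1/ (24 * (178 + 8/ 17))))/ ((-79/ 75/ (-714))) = 1365525/ 958744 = 1.42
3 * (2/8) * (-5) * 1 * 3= -45/4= -11.25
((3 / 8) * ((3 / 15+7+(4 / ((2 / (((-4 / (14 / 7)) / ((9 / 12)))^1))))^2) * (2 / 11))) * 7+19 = 5942 / 165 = 36.01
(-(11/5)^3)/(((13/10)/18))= -47916/325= -147.43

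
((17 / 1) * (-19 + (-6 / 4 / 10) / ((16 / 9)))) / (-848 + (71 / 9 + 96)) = 934371 / 2143040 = 0.44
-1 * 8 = -8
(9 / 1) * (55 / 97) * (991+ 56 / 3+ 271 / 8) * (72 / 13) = 37191825 / 1261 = 29493.91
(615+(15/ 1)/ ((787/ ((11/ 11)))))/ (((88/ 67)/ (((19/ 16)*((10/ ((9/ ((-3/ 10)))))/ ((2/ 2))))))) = -51346455/ 277024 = -185.35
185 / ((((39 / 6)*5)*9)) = 74 / 117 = 0.63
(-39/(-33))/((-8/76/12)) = -1482/11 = -134.73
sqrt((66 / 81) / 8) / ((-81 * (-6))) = sqrt(33) / 8748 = 0.00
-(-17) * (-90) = -1530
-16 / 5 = -3.20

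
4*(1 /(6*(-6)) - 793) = -28549 /9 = -3172.11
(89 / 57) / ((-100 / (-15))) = 89 / 380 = 0.23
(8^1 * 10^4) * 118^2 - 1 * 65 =1113919935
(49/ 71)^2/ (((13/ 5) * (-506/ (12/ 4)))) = -0.00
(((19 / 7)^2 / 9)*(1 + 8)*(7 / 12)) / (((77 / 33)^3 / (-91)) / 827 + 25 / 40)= 69859998 / 10156951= 6.88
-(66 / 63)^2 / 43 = -484 / 18963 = -0.03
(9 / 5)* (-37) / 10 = -333 / 50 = -6.66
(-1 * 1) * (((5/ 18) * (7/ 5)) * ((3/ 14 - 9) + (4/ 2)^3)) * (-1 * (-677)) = 7447/ 36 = 206.86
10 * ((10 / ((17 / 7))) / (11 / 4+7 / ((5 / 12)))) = 14000 / 6647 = 2.11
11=11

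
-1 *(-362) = 362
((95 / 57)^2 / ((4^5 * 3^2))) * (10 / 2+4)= 25 / 9216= 0.00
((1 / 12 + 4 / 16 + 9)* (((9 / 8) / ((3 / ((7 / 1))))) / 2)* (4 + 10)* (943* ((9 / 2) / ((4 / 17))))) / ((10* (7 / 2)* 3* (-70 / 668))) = -281103.58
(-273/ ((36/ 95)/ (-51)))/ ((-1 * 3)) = -146965/ 12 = -12247.08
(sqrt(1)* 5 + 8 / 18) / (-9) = -49 / 81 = -0.60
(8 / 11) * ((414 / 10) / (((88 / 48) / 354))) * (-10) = -58137.92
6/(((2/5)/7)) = 105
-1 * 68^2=-4624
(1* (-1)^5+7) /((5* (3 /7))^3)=686 /1125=0.61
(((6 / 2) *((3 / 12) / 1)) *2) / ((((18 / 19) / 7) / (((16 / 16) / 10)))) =133 / 120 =1.11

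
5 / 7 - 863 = -6036 / 7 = -862.29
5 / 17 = 0.29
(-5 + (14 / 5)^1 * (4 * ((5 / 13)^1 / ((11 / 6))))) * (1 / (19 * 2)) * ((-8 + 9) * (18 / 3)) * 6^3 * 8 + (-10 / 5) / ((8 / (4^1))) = -1967453 / 2717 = -724.13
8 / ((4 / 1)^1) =2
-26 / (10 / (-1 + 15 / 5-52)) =130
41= 41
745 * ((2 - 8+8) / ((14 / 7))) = 745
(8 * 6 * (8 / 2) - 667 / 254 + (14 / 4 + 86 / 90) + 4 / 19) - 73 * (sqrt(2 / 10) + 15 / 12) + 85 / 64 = 723563341 / 6949440 - 73 * sqrt(5) / 5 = 71.47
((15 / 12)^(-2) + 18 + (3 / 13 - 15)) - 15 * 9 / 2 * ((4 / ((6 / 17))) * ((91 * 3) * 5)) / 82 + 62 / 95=-6445798951 / 506350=-12729.93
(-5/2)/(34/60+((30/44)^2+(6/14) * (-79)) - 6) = 127050/1973117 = 0.06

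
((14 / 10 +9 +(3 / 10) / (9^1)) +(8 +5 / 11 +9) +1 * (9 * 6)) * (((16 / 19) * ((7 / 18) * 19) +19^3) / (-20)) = -151788191 / 5400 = -28108.92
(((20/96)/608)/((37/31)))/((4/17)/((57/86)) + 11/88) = 2635/4405664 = 0.00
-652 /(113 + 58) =-652 /171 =-3.81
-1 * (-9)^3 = 729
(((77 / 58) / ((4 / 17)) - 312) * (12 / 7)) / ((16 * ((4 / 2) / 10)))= -1066125 / 6496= -164.12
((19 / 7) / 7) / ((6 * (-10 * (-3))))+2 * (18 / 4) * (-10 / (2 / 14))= -5556581 / 8820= -630.00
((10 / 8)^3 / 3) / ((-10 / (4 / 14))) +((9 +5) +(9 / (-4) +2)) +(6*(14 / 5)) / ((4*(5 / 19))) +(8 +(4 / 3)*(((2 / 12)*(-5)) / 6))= 11341879 / 302400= 37.51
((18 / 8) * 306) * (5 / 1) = 6885 / 2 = 3442.50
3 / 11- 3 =-30 / 11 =-2.73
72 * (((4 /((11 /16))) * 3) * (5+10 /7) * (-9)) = -5598720 /77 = -72710.65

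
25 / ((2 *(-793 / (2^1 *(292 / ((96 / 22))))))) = -20075 / 9516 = -2.11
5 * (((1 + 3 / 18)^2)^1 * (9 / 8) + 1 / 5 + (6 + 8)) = 2517 / 32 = 78.66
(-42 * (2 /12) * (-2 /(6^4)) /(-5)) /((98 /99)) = -0.00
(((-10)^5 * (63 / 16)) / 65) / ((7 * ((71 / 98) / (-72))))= 79380000 / 923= 86002.17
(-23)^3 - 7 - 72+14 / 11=-12244.73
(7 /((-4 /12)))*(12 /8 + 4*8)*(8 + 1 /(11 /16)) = -73164 /11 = -6651.27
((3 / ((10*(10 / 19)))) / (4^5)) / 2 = 57 / 204800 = 0.00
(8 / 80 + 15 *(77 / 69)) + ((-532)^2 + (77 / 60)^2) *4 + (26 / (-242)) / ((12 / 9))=1132119.35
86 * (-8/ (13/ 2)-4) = -5848/ 13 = -449.85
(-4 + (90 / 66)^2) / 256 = -259 / 30976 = -0.01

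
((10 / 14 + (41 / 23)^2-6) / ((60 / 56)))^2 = 3.87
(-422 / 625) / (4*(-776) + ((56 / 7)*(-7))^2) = -211 / 10000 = -0.02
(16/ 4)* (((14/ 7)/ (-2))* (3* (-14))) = 168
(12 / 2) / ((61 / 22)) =132 / 61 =2.16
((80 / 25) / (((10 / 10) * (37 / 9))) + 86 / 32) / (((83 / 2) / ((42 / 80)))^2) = 4524219 / 8156576000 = 0.00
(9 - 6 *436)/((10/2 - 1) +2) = -869/2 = -434.50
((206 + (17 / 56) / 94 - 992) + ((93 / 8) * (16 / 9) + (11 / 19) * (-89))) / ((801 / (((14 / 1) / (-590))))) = 49019227 / 2025709776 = 0.02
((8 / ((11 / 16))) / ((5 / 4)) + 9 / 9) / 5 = 567 / 275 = 2.06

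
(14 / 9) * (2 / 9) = 28 / 81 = 0.35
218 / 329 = 0.66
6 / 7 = 0.86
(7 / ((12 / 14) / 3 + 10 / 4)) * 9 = 294 / 13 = 22.62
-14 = -14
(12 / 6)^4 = 16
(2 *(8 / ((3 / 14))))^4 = 2517630976 / 81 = 31081863.90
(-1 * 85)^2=7225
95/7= 13.57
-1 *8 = -8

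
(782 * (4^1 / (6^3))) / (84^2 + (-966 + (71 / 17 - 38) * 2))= 6647 / 2764260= 0.00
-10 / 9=-1.11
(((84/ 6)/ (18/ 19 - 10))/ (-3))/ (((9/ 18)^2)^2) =1064/ 129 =8.25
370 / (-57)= -370 / 57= -6.49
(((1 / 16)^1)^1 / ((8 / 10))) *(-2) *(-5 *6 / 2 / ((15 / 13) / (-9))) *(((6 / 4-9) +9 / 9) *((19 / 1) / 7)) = 144495 / 448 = 322.53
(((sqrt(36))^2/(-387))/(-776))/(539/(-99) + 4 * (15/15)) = -9/108446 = -0.00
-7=-7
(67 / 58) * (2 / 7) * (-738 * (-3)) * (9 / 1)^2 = 12015378 / 203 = 59189.05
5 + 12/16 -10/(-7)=201/28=7.18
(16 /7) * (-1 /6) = -8 /21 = -0.38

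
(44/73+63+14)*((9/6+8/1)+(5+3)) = 198275/146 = 1358.05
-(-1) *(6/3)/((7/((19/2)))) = 19/7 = 2.71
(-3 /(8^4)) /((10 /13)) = -39 /40960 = -0.00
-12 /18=-2 /3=-0.67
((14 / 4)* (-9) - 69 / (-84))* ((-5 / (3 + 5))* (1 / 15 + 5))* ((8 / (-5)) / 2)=-16321 / 210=-77.72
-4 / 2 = -2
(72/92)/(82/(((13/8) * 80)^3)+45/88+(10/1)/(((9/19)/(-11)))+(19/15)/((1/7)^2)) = -3915054000/848656588811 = -0.00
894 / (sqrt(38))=447 *sqrt(38) / 19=145.03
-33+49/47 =-1502/47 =-31.96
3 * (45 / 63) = 15 / 7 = 2.14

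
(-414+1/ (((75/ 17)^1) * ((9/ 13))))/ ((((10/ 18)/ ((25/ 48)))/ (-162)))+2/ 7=17591507/ 280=62826.81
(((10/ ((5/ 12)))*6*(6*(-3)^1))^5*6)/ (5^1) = -701982420492091392/ 5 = -140396484098418278.40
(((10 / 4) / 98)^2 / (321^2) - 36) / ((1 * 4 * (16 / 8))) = -142503229991 / 31667384448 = -4.50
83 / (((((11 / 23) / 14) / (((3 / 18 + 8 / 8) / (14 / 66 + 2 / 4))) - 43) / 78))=-14592396 / 96875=-150.63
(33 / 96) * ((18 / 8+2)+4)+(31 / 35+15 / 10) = 23393 / 4480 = 5.22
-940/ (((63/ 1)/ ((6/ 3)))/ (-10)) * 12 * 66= 1654400/ 7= 236342.86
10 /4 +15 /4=6.25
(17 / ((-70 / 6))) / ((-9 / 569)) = 9673 / 105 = 92.12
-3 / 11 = -0.27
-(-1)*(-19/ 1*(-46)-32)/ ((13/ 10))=8420/ 13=647.69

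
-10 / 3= -3.33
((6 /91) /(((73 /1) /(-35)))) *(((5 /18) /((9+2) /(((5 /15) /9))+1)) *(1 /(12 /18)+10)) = -575 /1696812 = -0.00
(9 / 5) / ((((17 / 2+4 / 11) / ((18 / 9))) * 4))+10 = 3283 / 325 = 10.10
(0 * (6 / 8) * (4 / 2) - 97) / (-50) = 97 / 50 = 1.94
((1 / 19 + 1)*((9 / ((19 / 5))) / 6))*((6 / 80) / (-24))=-0.00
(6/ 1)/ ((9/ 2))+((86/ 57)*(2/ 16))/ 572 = 57977/ 43472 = 1.33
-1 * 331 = -331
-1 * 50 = -50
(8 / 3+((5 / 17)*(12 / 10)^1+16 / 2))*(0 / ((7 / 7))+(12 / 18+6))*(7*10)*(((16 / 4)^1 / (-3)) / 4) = -786800 / 459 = -1714.16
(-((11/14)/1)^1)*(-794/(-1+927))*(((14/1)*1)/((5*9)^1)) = 4367/20835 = 0.21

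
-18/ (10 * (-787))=9/ 3935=0.00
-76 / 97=-0.78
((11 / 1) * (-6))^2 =4356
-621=-621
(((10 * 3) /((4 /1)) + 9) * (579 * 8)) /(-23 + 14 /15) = -1146420 /331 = -3463.50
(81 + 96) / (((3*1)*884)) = 59 / 884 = 0.07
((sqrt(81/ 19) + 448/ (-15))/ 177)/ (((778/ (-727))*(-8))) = -20356/ 1032795 + 2181*sqrt(19)/ 6977104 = -0.02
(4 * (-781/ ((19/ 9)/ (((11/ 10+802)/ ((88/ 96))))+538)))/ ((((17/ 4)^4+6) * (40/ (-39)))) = 1690787374848/ 99226499757245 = 0.02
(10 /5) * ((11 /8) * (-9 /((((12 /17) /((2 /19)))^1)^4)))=-918731 /75064896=-0.01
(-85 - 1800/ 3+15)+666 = -4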